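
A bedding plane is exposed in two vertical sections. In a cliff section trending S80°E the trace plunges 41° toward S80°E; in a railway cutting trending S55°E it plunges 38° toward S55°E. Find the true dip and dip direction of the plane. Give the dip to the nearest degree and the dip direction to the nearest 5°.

true dip 41°, dip direction 100°

Represent each trace as a vector plunging at its apparent dip toward its trend (east-north-up frame): v₁ = (0.743, -0.131, -0.656), v₂ = (0.646, -0.452, -0.616).
The plane normal is n = v₁ × v₂ ∝ (0.216, -0.034, 0.251).
tan δ = √(n_x²+n_y²)/n_z = 0.219/0.251, so δ = 41.0°.
The horizontal component of n points toward azimuth atan2(n_x, n_y) = 99°, the dip direction.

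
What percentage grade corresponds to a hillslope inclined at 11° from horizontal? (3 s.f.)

19.4%

grade % = 100 × tan 11° = 100 × 0.1944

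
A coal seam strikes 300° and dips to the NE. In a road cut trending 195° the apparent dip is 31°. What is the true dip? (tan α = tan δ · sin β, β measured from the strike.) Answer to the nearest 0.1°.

31.9°

β = acute angle between strike 300° and section 195° = 75°.
tan(true dip) = tan 31° / sin 75° = 0.6221
δ = arctan(0.6221) = 31.88°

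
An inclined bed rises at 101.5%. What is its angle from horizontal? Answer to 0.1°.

tan θ = 101.5/100 = 1.0150
θ = arctan(1.0150) = 45.43°

45.4°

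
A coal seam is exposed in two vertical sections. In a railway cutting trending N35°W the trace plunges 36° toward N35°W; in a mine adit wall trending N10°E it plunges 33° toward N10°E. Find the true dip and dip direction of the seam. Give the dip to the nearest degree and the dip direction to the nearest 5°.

Represent each trace as a vector plunging at its apparent dip toward its trend (east-north-up frame): v₁ = (-0.464, 0.663, -0.588), v₂ = (0.146, 0.826, -0.545).
n = v₁ × v₂ = (-0.125, 0.338, 0.480) (taken with n_z > 0).
tan δ = √(n_x²+n_y²)/n_z = 0.361/0.480, so δ = 36.9°.
Dip direction = atan2(-0.125, 0.338) = 340° (azimuth of n's horizontal projection).

true dip 37°, dip direction 340°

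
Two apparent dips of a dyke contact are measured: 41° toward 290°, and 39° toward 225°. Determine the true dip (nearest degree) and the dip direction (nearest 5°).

true dip 45°, dip direction 260°

Each apparent-dip line lies in the plane. As unit vectors (x east, y north, z up), v₁ plunges 41°→290° and v₂ plunges 39°→225°.
Cross product v₁ × v₂ gives the pole to the plane: n ∝ (-0.523, -0.086, 0.532).
True dip = arccos(n_z / |n|) = arccos(0.7082) = 44.9°.
Dip direction = atan2(-0.523, -0.086) = 261° (azimuth of n's horizontal projection).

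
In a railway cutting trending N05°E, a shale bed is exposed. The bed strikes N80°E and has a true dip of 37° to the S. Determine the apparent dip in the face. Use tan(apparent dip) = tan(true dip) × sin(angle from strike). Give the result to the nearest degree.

The strike is N80°E and the section trends N05°E; the acute angle between them is β = 75°.
tan(apparent dip) = tan 37° · sin 75° = 0.7279
α = arctan(0.7279) = 36.05°

36°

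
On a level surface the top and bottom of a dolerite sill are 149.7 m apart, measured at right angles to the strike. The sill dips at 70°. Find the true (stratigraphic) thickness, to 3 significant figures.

True thickness t = w · sin(dip) = 149.7 × sin 70°
t = 149.7 × 0.9397 = 140.672 m

141 m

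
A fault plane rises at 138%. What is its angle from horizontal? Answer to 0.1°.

54.1°

tan θ = 138/100 = 1.3800
θ = arctan(1.3800) = 54.07°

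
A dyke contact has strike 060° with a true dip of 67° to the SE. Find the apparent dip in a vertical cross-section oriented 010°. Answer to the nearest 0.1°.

61.0°

The section lies 50° from the strike.
tan(apparent dip) = tan 67° · sin 50° = 1.8047
apparent dip = arctan 1.8047 = 61.01°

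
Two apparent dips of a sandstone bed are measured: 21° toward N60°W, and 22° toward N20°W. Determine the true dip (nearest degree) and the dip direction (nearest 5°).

Represent each trace as a vector plunging at its apparent dip toward its trend (east-north-up frame): v₁ = (-0.809, 0.467, -0.358), v₂ = (-0.317, 0.871, -0.375).
n = v₁ × v₂ = (-0.137, 0.189, 0.556) (taken with n_z > 0).
Dip δ = arctan(|n_h|/n_z) = arctan(0.234/0.556) = 22.8°.
Dip direction = atan2(-0.137, 0.189) = 324° (azimuth of n's horizontal projection).

true dip 23°, dip direction 325°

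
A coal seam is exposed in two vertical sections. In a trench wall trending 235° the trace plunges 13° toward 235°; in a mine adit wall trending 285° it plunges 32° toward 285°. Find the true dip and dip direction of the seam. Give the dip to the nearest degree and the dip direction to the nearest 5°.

true dip 34°, dip direction 305°

Represent each trace as a vector plunging at its apparent dip toward its trend (east-north-up frame): v₁ = (-0.798, -0.559, -0.225), v₂ = (-0.819, 0.219, -0.530).
Cross product v₁ × v₂ gives the pole to the plane: n ∝ (-0.346, 0.239, 0.633).
True dip = arccos(n_z / |n|) = arccos(0.8333) = 33.6°.
Dip direction = atan2(-0.346, 0.239) = 305° (azimuth of n's horizontal projection).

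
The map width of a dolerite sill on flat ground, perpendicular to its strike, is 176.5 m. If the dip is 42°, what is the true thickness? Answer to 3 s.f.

True thickness t = w · sin(dip) = 176.5 × sin 42°
t = 176.5 × 0.6691 = 118.102 m

118 m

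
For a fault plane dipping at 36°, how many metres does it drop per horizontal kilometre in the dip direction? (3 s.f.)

drop per km = 1000 × tan 36° = 1000 × 0.7265

727 m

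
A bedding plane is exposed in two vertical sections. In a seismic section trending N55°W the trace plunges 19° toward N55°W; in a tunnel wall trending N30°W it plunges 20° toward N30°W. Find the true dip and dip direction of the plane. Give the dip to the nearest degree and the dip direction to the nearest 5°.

true dip 20°, dip direction 325°

Represent each trace as a vector plunging at its apparent dip toward its trend (east-north-up frame): v₁ = (-0.775, 0.542, -0.326), v₂ = (-0.470, 0.814, -0.342).
The plane normal is n = v₁ × v₂ ∝ (-0.079, 0.112, 0.375).
True dip = arccos(n_z / |n|) = arccos(0.9392) = 20.1°.
Dip direction = azimuth of (n_x, n_y) = atan2(-0.079, 0.112) = 325°.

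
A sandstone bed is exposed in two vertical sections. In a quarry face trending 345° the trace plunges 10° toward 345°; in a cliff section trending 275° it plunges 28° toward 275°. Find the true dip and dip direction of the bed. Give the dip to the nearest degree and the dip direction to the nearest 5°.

true dip 28°, dip direction 275°

Represent each trace as a vector plunging at its apparent dip toward its trend (east-north-up frame): v₁ = (-0.255, 0.951, -0.174), v₂ = (-0.880, 0.077, -0.469).
n = v₁ × v₂ = (-0.433, 0.033, 0.817) (taken with n_z > 0).
True dip = arccos(n_z / |n|) = arccos(0.8829) = 28.0°.
Dip direction = atan2(-0.433, 0.033) = 274° (azimuth of n's horizontal projection).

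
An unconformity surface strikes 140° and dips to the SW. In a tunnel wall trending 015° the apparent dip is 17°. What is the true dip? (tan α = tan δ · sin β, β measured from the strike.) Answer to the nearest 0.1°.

The section is 55° from the strike.
tan(true dip) = tan 17° / sin 55° = 0.3732
true dip = arctan 0.3732 = 20.47°

20.5°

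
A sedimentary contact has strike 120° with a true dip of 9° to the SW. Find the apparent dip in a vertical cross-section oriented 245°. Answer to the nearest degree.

7°

The section lies 55° from the strike.
tan(apparent dip) = tan 9° · sin 55° = 0.1297
α = arctan(0.1297) = 7.39°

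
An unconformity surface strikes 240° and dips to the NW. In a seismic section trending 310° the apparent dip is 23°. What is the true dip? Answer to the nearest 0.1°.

24.3°

β = acute angle between strike 240° and section 310° = 70°.
tan δ = tan α / sin β = tan 23° / sin 70° = 0.4245 / 0.9397 = 0.4517
δ = arctan(0.4517) = 24.31°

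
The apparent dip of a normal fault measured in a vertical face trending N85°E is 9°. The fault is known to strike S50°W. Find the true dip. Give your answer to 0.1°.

β = acute angle between strike S50°W and section N85°E = 35°.
tan δ = tan α / sin β = tan 9° / sin 35° = 0.1584 / 0.5736 = 0.2761
true dip = arctan 0.2761 = 15.44°

15.4°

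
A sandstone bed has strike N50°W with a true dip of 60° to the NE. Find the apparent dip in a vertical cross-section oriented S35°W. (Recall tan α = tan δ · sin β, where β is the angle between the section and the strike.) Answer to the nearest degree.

60°

Angle between strike (N50°W) and section (S35°W): β = 85°.
tan(apparent dip) = tan 60° · sin 85° = 1.7255
apparent dip = arctan 1.7255 = 59.91°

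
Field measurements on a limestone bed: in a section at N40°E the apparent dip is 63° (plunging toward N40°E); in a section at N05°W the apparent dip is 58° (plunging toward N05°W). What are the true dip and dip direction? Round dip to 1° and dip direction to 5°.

Represent each trace as a vector plunging at its apparent dip toward its trend (east-north-up frame): v₁ = (0.292, 0.348, -0.891), v₂ = (-0.046, 0.528, -0.848).
Cross product v₁ × v₂ gives the pole to the plane: n ∝ (0.175, 0.289, 0.170).
Dip δ = arctan(|n_h|/n_z) = arctan(0.338/0.170) = 63.3°.
Dip direction = azimuth of (n_x, n_y) = atan2(0.175, 0.289) = 31°.

true dip 63°, dip direction 030°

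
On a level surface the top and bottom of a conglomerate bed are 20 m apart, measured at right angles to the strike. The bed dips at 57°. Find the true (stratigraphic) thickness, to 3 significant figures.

True thickness t = w · sin(dip) = 20 × sin 57°
t = 20 × 0.8387 = 16.773 m

16.8 m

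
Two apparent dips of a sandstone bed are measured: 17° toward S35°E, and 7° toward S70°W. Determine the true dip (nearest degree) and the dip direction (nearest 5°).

true dip 20°, dip direction 180°

Represent each trace as a vector plunging at its apparent dip toward its trend (east-north-up frame): v₁ = (0.549, -0.783, -0.292), v₂ = (-0.933, -0.339, -0.122).
The plane normal is n = v₁ × v₂ ∝ (0.004, -0.340, 0.917).
tan δ = √(n_x²+n_y²)/n_z = 0.340/0.917, so δ = 20.3°.
The horizontal component of n points toward azimuth atan2(n_x, n_y) = 179°, the dip direction.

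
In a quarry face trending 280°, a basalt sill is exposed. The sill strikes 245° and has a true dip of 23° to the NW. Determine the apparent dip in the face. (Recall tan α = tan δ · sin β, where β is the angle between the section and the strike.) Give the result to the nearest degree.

Angle between strike (245°) and section (280°): β = 35°.
tan(apparent dip) = tan 23° · sin 35° = 0.2435
α = arctan(0.2435) = 13.68°

14°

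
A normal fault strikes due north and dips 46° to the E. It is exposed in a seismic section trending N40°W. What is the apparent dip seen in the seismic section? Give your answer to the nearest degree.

The strike is due north and the section trends N40°W; the acute angle between them is β = 40°.
tan α = tan 46° × sin 40° = 1.0355 × 0.6428 = 0.6656
apparent dip = arctan 0.6656 = 33.65°

34°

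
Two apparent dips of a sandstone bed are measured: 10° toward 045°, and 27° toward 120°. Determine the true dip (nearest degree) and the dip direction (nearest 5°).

true dip 27°, dip direction 115°

Each apparent-dip line lies in the plane. As unit vectors (x east, y north, z up), v₁ plunges 10°→045° and v₂ plunges 27°→120°.
n = v₁ × v₂ = (0.394, -0.182, 0.848) (taken with n_z > 0).
Dip δ = arctan(|n_h|/n_z) = arctan(0.434/0.848) = 27.1°.
The horizontal component of n points toward azimuth atan2(n_x, n_y) = 115°, the dip direction.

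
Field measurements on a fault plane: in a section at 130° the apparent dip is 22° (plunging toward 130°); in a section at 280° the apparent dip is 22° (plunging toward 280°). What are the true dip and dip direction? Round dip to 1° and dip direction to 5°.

true dip 57°, dip direction 205°

Each apparent-dip line lies in the plane. As unit vectors (x east, y north, z up), v₁ plunges 22°→130° and v₂ plunges 22°→280°.
The plane normal is n = v₁ × v₂ ∝ (-0.284, -0.608, 0.430).
True dip = arccos(n_z / |n|) = arccos(0.5394) = 57.4°.
Dip direction = atan2(-0.284, -0.608) = 205° (azimuth of n's horizontal projection).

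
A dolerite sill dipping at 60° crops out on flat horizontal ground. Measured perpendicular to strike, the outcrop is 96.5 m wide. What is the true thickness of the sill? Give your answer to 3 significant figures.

83.6 m

True thickness t = w · sin(dip) = 96.5 × sin 60°
t = 96.5 × 0.8660 = 83.571 m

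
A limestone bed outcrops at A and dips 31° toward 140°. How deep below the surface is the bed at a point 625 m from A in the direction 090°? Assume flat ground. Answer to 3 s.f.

The hole lies 50° from the dip direction, so the down-dip offset is 625 × cos 50° = 401.74 m.
Depth = down-dip offset × tan(dip) = 401.74 × tan 31° = 401.74 × 0.6009
Depth = 241.39 m

241 m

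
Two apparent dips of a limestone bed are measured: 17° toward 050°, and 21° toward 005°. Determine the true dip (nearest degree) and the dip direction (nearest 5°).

The two traces are lines in the plane: v₁ = (sin 50°·cos 17°, cos 50°·cos 17°, −sin 17°), v₂ = (sin 5°·cos 21°, cos 5°·cos 21°, −sin 21°).
The plane normal is n = v₁ × v₂ ∝ (0.052, 0.239, 0.631).
tan δ = √(n_x²+n_y²)/n_z = 0.244/0.631, so δ = 21.2°.
Dip direction = atan2(0.052, 0.239) = 12° (azimuth of n's horizontal projection).

true dip 21°, dip direction 010°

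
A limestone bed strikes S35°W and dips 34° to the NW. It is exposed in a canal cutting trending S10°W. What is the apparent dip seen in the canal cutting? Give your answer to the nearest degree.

16°

The section lies 25° from the strike.
tan α = tan 34° × sin 25° = 0.6745 × 0.4226 = 0.2851
α = arctan(0.2851) = 15.91°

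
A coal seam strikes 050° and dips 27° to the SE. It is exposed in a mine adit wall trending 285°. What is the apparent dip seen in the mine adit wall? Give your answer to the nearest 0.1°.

The strike is 050° and the section trends 285°; the acute angle between them is β = 55°.
tan α = tan 27° × sin 55° = 0.5095 × 0.8192 = 0.4174
apparent dip = arctan 0.4174 = 22.65°

22.7°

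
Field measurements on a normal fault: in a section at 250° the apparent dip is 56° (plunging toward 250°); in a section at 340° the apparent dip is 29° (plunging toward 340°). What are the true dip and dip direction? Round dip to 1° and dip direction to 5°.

Each apparent-dip line lies in the plane. As unit vectors (x east, y north, z up), v₁ plunges 56°→250° and v₂ plunges 29°→340°.
n = v₁ × v₂ = (-0.774, 0.007, 0.489) (taken with n_z > 0).
tan δ = √(n_x²+n_y²)/n_z = 0.774/0.489, so δ = 57.7°.
The horizontal component of n points toward azimuth atan2(n_x, n_y) = 271°, the dip direction.

true dip 58°, dip direction 270°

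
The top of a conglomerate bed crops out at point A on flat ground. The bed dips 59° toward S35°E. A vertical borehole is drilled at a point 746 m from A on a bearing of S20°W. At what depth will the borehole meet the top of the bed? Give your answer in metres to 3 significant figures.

712 m

The hole lies 55° from the dip direction, so the down-dip offset is 746 × cos 55° = 427.89 m.
Depth = down-dip offset × tan(dip) = 427.89 × tan 59° = 427.89 × 1.6643
Depth = 712.13 m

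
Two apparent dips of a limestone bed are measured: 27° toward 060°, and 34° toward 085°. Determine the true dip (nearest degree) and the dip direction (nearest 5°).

Represent each trace as a vector plunging at its apparent dip toward its trend (east-north-up frame): v₁ = (0.772, 0.446, -0.454), v₂ = (0.826, 0.072, -0.559).
n = v₁ × v₂ = (0.216, -0.057, 0.312) (taken with n_z > 0).
tan δ = √(n_x²+n_y²)/n_z = 0.224/0.312, so δ = 35.6°.
Dip direction = azimuth of (n_x, n_y) = atan2(0.216, -0.057) = 105°.

true dip 36°, dip direction 105°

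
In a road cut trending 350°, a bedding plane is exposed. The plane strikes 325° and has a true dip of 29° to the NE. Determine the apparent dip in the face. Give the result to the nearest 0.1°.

Angle between strike (325°) and section (350°): β = 25°.
tan(apparent dip) = tan 29° · sin 25° = 0.2343
α = arctan(0.2343) = 13.18°

13.2°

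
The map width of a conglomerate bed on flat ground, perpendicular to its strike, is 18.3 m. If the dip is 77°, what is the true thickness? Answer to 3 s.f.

17.8 m

True thickness t = w · sin(dip) = 18.3 × sin 77°
t = 18.3 × 0.9744 = 17.831 m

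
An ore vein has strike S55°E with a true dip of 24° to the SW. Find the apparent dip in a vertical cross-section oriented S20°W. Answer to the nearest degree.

The section lies 75° from the strike.
tan α = tan 24° × sin 75° = 0.4452 × 0.9659 = 0.4301
α = arctan(0.4301) = 23.27°

23°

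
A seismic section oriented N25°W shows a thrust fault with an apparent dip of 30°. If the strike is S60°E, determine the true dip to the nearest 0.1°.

The section is 35° from the strike.
tan(true dip) = tan 30° / sin 35° = 1.0066
δ = arctan(1.0066) = 45.19°

45.2°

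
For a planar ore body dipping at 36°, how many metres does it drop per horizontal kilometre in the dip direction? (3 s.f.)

727 m

drop per km = 1000 × tan 36° = 1000 × 0.7265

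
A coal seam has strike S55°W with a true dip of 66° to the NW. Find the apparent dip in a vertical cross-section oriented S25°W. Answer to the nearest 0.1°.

The section lies 30° from the strike.
tan(apparent dip) = tan 66° · sin 30° = 1.1230
α = arctan(1.1230) = 48.32°

48.3°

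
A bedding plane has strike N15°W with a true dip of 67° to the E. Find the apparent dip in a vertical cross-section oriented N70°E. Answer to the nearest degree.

Angle between strike (N15°W) and section (N70°E): β = 85°.
tan(apparent dip) = tan 67° · sin 85° = 2.3469
α = arctan(2.3469) = 66.92°

67°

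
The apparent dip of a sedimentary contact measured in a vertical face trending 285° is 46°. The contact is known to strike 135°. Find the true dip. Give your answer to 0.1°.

64.2°

The section is 30° from the strike.
tan δ = tan α / sin β = tan 46° / sin 30° = 1.0355 / 0.5000 = 2.0711
true dip = arctan 2.0711 = 64.23°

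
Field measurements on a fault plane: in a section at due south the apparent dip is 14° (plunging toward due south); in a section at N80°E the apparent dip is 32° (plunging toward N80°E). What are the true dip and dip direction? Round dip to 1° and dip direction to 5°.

true dip 36°, dip direction 110°

Represent each trace as a vector plunging at its apparent dip toward its trend (east-north-up frame): v₁ = (0.000, -0.970, -0.242), v₂ = (0.835, 0.147, -0.530).
n = v₁ × v₂ = (0.550, -0.202, 0.810) (taken with n_z > 0).
True dip = arccos(n_z / |n|) = arccos(0.8104) = 35.9°.
Dip direction = azimuth of (n_x, n_y) = atan2(0.550, -0.202) = 110°.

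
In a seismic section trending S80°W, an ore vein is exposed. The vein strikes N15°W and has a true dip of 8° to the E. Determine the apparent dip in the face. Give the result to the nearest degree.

8°

The strike is N15°W and the section trends S80°W; the acute angle between them is β = 85°.
tan(apparent dip) = tan 8° · sin 85° = 0.1400
α = arctan(0.1400) = 7.97°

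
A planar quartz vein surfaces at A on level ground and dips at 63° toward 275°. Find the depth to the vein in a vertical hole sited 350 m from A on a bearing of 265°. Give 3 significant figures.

676 m

The hole lies 10° from the dip direction, so the down-dip offset is 350 × cos 10° = 344.68 m.
Depth = down-dip offset × tan(dip) = 344.68 × tan 63° = 344.68 × 1.9626
Depth = 676.48 m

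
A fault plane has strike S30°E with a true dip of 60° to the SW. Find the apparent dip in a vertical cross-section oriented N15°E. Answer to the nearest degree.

The section lies 45° from the strike.
tan(apparent dip) = tan 60° · sin 45° = 1.2247
apparent dip = arctan 1.2247 = 50.77°

51°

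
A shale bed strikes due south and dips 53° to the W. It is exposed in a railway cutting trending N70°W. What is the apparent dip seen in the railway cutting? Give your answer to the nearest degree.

51°

The strike is due south and the section trends N70°W; the acute angle between them is β = 70°.
tan(apparent dip) = tan 53° · sin 70° = 1.2470
apparent dip = arctan 1.2470 = 51.27°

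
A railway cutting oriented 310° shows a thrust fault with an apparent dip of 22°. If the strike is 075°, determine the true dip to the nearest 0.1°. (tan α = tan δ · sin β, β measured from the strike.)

The section is 55° from the strike.
tan(true dip) = tan 22° / sin 55° = 0.4932
true dip = arctan 0.4932 = 26.25°

26.3°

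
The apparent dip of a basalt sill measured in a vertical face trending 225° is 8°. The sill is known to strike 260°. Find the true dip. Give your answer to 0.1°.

The section is 35° from the strike.
tan δ = tan α / sin β = tan 8° / sin 35° = 0.1405 / 0.5736 = 0.2450
δ = arctan(0.2450) = 13.77°

13.8°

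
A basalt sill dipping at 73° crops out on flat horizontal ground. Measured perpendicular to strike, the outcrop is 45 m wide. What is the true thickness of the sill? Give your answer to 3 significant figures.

True thickness t = w · sin(dip) = 45 × sin 73°
t = 45 × 0.9563 = 43.034 m

43.0 m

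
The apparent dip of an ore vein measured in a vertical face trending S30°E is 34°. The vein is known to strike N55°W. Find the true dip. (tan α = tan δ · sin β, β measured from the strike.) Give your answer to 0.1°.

57.9°

β = acute angle between strike N55°W and section S30°E = 25°.
tan(true dip) = tan 34° / sin 25° = 1.5960
true dip = arctan 1.5960 = 57.93°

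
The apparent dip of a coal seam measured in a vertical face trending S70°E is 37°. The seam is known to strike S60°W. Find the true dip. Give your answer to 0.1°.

The section is 50° from the strike.
tan(true dip) = tan 37° / sin 50° = 0.9837
true dip = arctan 0.9837 = 44.53°

44.5°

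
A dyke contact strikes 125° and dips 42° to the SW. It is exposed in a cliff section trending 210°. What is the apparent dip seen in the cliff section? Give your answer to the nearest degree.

42°

The strike is 125° and the section trends 210°; the acute angle between them is β = 85°.
tan α = tan 42° × sin 85° = 0.9004 × 0.9962 = 0.8970
α = arctan(0.8970) = 41.89°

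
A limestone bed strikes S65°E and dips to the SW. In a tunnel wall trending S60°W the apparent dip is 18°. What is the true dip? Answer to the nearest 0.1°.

β = acute angle between strike S65°E and section S60°W = 55°.
tan(true dip) = tan 18° / sin 55° = 0.3967
δ = arctan(0.3967) = 21.64°

21.6°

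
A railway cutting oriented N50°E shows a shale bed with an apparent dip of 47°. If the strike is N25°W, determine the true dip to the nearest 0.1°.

48.0°

The section is 75° from the strike.
tan δ = tan α / sin β = tan 47° / sin 75° = 1.0724 / 0.9659 = 1.1102
true dip = arctan 1.1102 = 47.99°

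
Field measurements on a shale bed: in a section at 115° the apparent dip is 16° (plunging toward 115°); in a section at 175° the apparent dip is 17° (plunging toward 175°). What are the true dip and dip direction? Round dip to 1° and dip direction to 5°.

true dip 19°, dip direction 150°

Represent each trace as a vector plunging at its apparent dip toward its trend (east-north-up frame): v₁ = (0.871, -0.406, -0.276), v₂ = (0.083, -0.953, -0.292).
n = v₁ × v₂ = (0.144, -0.232, 0.796) (taken with n_z > 0).
True dip = arccos(n_z / |n|) = arccos(0.9460) = 18.9°.
The horizontal component of n points toward azimuth atan2(n_x, n_y) = 148°, the dip direction.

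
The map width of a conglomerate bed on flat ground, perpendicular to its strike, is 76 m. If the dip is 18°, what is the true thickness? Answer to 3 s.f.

23.5 m

True thickness t = w · sin(dip) = 76 × sin 18°
t = 76 × 0.3090 = 23.485 m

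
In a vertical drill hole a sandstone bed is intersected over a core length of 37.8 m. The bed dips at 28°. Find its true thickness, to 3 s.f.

33.4 m

True thickness t = h · cos(dip) = 37.8 × cos 28°
t = 37.8 × 0.8829 = 33.375 m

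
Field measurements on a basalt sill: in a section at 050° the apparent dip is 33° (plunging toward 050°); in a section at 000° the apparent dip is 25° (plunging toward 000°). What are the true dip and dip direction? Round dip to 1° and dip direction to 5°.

true dip 33°, dip direction 045°

Represent each trace as a vector plunging at its apparent dip toward its trend (east-north-up frame): v₁ = (0.642, 0.539, -0.545), v₂ = (0.000, 0.906, -0.423).
The plane normal is n = v₁ × v₂ ∝ (0.266, 0.272, 0.582).
Dip δ = arctan(|n_h|/n_z) = arctan(0.380/0.582) = 33.1°.
Dip direction = atan2(0.266, 0.272) = 44° (azimuth of n's horizontal projection).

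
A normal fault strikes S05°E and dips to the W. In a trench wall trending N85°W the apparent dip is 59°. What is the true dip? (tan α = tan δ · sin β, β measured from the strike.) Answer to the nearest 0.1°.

The section is 80° from the strike.
tan(true dip) = tan 59° / sin 80° = 1.6900
δ = arctan(1.6900) = 59.39°

59.4°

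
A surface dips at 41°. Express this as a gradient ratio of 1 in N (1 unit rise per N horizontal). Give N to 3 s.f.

1 : N means tan θ = 1/N, so N = 1/tan 41° = 1/0.8693

1 in 1.15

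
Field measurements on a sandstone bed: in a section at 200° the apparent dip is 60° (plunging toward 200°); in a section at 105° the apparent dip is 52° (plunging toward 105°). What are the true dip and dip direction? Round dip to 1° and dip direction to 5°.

true dip 66°, dip direction 160°

Represent each trace as a vector plunging at its apparent dip toward its trend (east-north-up frame): v₁ = (-0.171, -0.470, -0.866), v₂ = (0.595, -0.159, -0.788).
The plane normal is n = v₁ × v₂ ∝ (0.232, -0.650, 0.307).
Dip δ = arctan(|n_h|/n_z) = arctan(0.690/0.307) = 66.0°.
Dip direction = azimuth of (n_x, n_y) = atan2(0.232, -0.650) = 160°.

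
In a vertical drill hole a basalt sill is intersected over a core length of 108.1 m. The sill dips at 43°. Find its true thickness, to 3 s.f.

True thickness t = h · cos(dip) = 108.1 × cos 43°
t = 108.1 × 0.7314 = 79.059 m

79.1 m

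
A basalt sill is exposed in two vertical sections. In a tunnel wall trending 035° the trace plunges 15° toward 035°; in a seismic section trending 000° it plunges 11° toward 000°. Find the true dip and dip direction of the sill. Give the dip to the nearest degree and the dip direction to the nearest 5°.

true dip 15°, dip direction 045°

Represent each trace as a vector plunging at its apparent dip toward its trend (east-north-up frame): v₁ = (0.554, 0.791, -0.259), v₂ = (0.000, 0.982, -0.191).
The plane normal is n = v₁ × v₂ ∝ (0.103, 0.106, 0.544).
Dip δ = arctan(|n_h|/n_z) = arctan(0.148/0.544) = 15.2°.
The horizontal component of n points toward azimuth atan2(n_x, n_y) = 44°, the dip direction.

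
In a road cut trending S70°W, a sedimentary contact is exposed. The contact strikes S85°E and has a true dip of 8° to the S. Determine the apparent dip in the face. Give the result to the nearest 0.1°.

The strike is S85°E and the section trends S70°W; the acute angle between them is β = 25°.
tan(apparent dip) = tan 8° · sin 25° = 0.0594
α = arctan(0.0594) = 3.40°

3.4°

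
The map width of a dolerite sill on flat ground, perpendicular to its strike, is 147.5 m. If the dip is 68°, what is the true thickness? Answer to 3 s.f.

137 m

True thickness t = w · sin(dip) = 147.5 × sin 68°
t = 147.5 × 0.9272 = 136.760 m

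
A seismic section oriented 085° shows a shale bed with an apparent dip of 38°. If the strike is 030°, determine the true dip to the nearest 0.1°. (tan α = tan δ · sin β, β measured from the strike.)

The section is 55° from the strike.
tan(true dip) = tan 38° / sin 55° = 0.9538
δ = arctan(0.9538) = 43.64°

43.6°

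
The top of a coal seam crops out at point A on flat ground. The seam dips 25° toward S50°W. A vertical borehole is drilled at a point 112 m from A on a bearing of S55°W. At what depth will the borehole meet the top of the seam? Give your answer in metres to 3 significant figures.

The hole lies 5° from the dip direction, so the down-dip offset is 112 × cos 5° = 111.57 m.
Depth = down-dip offset × tan(dip) = 111.57 × tan 25° = 111.57 × 0.4663
Depth = 52.03 m

52.0 m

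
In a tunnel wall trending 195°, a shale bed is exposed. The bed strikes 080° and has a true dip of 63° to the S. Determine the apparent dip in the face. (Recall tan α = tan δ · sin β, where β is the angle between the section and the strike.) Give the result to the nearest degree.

The section lies 65° from the strike.
tan(apparent dip) = tan 63° · sin 65° = 1.7787
α = arctan(1.7787) = 60.66°

61°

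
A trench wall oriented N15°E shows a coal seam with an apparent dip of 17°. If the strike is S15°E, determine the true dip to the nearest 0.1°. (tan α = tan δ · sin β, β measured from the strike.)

β = acute angle between strike S15°E and section N15°E = 30°.
tan(true dip) = tan 17° / sin 30° = 0.6115
true dip = arctan 0.6115 = 31.44°

31.4°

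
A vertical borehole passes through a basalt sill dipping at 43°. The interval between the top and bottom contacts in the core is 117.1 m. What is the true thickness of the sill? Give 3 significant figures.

85.6 m

True thickness t = h · cos(dip) = 117.1 × cos 43°
t = 117.1 × 0.7314 = 85.642 m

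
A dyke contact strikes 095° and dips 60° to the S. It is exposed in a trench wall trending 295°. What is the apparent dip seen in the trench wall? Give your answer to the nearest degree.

The section lies 20° from the strike.
tan α = tan 60° × sin 20° = 1.7321 × 0.3420 = 0.5924
α = arctan(0.5924) = 30.64°

31°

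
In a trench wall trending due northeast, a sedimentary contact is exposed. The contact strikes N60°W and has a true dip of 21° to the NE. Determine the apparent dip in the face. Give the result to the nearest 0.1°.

The strike is N60°W and the section trends due northeast; the acute angle between them is β = 75°.
tan(apparent dip) = tan 21° · sin 75° = 0.3708
apparent dip = arctan 0.3708 = 20.34°

20.3°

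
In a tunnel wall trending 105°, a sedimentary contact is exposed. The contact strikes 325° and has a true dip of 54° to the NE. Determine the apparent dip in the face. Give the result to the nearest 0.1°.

The strike is 325° and the section trends 105°; the acute angle between them is β = 40°.
tan(apparent dip) = tan 54° · sin 40° = 0.8847
α = arctan(0.8847) = 41.50°

41.5°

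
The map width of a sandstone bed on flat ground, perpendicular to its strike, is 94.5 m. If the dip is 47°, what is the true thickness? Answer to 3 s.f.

69.1 m

True thickness t = w · sin(dip) = 94.5 × sin 47°
t = 94.5 × 0.7314 = 69.113 m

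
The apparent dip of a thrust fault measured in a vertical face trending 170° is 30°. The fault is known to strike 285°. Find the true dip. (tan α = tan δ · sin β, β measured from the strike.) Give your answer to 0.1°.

32.5°

β = acute angle between strike 285° and section 170° = 65°.
tan δ = tan α / sin β = tan 30° / sin 65° = 0.5774 / 0.9063 = 0.6370
true dip = arctan 0.6370 = 32.50°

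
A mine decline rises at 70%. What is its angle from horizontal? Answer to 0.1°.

tan θ = 70/100 = 0.7000
θ = arctan(0.7000) = 34.99°

35.0°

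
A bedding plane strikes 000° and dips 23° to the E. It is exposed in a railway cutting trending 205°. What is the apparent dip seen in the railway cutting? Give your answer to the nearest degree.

Angle between strike (000°) and section (205°): β = 25°.
tan(apparent dip) = tan 23° · sin 25° = 0.1794
apparent dip = arctan 0.1794 = 10.17°

10°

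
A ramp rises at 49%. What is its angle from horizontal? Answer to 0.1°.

tan θ = 49/100 = 0.4900
θ = arctan(0.4900) = 26.10°

26.1°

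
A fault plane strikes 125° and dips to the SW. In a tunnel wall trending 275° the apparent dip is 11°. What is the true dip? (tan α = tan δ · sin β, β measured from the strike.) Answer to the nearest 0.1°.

The section is 30° from the strike.
tan δ = tan α / sin β = tan 11° / sin 30° = 0.1944 / 0.5000 = 0.3888
δ = arctan(0.3888) = 21.24°

21.2°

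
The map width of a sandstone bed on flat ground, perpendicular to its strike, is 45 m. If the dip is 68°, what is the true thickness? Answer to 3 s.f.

True thickness t = w · sin(dip) = 45 × sin 68°
t = 45 × 0.9272 = 41.723 m

41.7 m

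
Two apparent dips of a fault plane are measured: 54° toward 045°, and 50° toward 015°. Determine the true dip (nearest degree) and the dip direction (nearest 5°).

true dip 54°, dip direction 045°

Each apparent-dip line lies in the plane. As unit vectors (x east, y north, z up), v₁ plunges 54°→045° and v₂ plunges 50°→015°.
n = v₁ × v₂ = (0.184, 0.184, 0.189) (taken with n_z > 0).
tan δ = √(n_x²+n_y²)/n_z = 0.260/0.189, so δ = 54.0°.
Dip direction = azimuth of (n_x, n_y) = atan2(0.184, 0.184) = 45°.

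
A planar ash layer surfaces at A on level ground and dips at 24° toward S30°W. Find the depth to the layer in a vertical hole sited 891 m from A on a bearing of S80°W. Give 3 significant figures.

The hole lies 50° from the dip direction, so the down-dip offset is 891 × cos 50° = 572.72 m.
Depth = down-dip offset × tan(dip) = 572.72 × tan 24° = 572.72 × 0.4452
Depth = 254.99 m

255 m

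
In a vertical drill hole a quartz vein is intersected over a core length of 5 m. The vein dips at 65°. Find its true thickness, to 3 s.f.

True thickness t = h · cos(dip) = 5 × cos 65°
t = 5 × 0.4226 = 2.113 m

2.11 m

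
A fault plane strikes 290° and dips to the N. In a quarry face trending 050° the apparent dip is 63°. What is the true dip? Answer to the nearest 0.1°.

The section is 60° from the strike.
tan δ = tan α / sin β = tan 63° / sin 60° = 1.9626 / 0.8660 = 2.2662
δ = arctan(2.2662) = 66.19°

66.2°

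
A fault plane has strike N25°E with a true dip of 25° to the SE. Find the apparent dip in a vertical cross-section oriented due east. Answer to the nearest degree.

23°

The strike is N25°E and the section trends due east; the acute angle between them is β = 65°.
tan(apparent dip) = tan 25° · sin 65° = 0.4226
apparent dip = arctan 0.4226 = 22.91°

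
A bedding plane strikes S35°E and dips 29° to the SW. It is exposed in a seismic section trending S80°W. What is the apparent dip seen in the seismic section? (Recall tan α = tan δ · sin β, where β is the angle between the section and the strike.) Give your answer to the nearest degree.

Angle between strike (S35°E) and section (S80°W): β = 65°.
tan(apparent dip) = tan 29° · sin 65° = 0.5024
α = arctan(0.5024) = 26.67°

27°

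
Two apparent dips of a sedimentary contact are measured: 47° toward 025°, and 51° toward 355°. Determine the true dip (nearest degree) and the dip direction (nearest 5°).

The two traces are lines in the plane: v₁ = (sin 25°·cos 47°, cos 25°·cos 47°, −sin 47°), v₂ = (sin 355°·cos 51°, cos 355°·cos 51°, −sin 51°).
The plane normal is n = v₁ × v₂ ∝ (-0.022, 0.264, 0.215).
True dip = arccos(n_z / |n|) = arccos(0.6293) = 51.0°.
Dip direction = azimuth of (n_x, n_y) = atan2(-0.022, 0.264) = 355°.

true dip 51°, dip direction 355°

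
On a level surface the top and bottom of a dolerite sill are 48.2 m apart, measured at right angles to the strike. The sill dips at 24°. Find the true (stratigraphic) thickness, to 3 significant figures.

True thickness t = w · sin(dip) = 48.2 × sin 24°
t = 48.2 × 0.4067 = 19.605 m

19.6 m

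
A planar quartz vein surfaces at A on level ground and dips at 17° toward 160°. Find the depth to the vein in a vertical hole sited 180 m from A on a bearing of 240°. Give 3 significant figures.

9.56 m

The hole lies 80° from the dip direction, so the down-dip offset is 180 × cos 80° = 31.26 m.
Depth = down-dip offset × tan(dip) = 31.26 × tan 17° = 31.26 × 0.3057
Depth = 9.56 m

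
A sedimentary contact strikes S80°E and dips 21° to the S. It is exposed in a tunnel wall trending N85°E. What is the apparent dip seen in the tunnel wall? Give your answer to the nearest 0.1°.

5.7°

The section lies 15° from the strike.
tan α = tan 21° × sin 15° = 0.3839 × 0.2588 = 0.0994
α = arctan(0.0994) = 5.67°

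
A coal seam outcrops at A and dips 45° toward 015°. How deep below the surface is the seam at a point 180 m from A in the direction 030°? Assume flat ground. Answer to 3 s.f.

The hole lies 15° from the dip direction, so the down-dip offset is 180 × cos 15° = 173.87 m.
Depth = down-dip offset × tan(dip) = 173.87 × tan 45° = 173.87 × 1.0000
Depth = 173.87 m

174 m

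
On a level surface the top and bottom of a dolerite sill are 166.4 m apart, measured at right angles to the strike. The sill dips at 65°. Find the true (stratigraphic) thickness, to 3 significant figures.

True thickness t = w · sin(dip) = 166.4 × sin 65°
t = 166.4 × 0.9063 = 150.810 m

151 m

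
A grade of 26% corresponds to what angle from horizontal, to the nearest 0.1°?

14.6°

tan θ = 26/100 = 0.2600
θ = arctan(0.2600) = 14.57°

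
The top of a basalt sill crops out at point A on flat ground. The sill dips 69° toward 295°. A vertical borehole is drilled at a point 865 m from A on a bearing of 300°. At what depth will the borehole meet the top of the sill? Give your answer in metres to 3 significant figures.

2240 m

The hole lies 5° from the dip direction, so the down-dip offset is 865 × cos 5° = 861.71 m.
Depth = down-dip offset × tan(dip) = 861.71 × tan 69° = 861.71 × 2.6051
Depth = 2244.83 m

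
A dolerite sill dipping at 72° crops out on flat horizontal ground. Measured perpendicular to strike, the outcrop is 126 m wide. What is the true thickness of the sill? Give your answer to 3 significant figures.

120 m

True thickness t = w · sin(dip) = 126 × sin 72°
t = 126 × 0.9511 = 119.833 m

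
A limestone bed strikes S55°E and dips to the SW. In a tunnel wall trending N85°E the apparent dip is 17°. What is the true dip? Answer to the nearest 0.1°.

25.4°

β = acute angle between strike S55°E and section N85°E = 40°.
tan(true dip) = tan 17° / sin 40° = 0.4756
δ = arctan(0.4756) = 25.44°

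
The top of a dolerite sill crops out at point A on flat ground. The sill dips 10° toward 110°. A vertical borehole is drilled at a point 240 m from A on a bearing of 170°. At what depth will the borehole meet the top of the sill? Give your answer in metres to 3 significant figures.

The hole lies 60° from the dip direction, so the down-dip offset is 240 × cos 60° = 120.00 m.
Depth = down-dip offset × tan(dip) = 120.00 × tan 10° = 120.00 × 0.1763
Depth = 21.16 m

21.2 m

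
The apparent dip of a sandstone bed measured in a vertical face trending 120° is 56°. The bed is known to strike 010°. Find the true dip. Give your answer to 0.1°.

57.6°

The section is 70° from the strike.
tan δ = tan α / sin β = tan 56° / sin 70° = 1.4826 / 0.9397 = 1.5777
δ = arctan(1.5777) = 57.63°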